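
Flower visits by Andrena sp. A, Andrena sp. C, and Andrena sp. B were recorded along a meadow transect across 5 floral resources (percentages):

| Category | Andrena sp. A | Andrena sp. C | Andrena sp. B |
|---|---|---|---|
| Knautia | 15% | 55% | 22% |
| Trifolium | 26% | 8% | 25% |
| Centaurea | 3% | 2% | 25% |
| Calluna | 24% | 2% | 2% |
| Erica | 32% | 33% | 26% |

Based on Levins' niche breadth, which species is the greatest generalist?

Convert percentages to proportions (divide by 100).
Σp_Aᵢ² = 0.15² + 0.26² + 0.03² + 0.24² + 0.32² = 0.0225 + 0.0676 + 0.0009 + 0.0576 + 0.1024 = 0.2510
B_A = 1 / 0.2510 = 3.9841
Σp_Cᵢ² = 0.55² + 0.08² + 0.02² + 0.02² + 0.33² = 0.3025 + 0.0064 + 0.0004 + 0.0004 + 0.1089 = 0.4186
B_C = 1 / 0.4186 = 2.3889
Σp_Bᵢ² = 0.22² + 0.25² + 0.25² + 0.02² + 0.26² = 0.0484 + 0.0625 + 0.0625 + 0.0004 + 0.0676 = 0.2414
B_B = 1 / 0.2414 = 4.1425
Highest B → broadest niche (most generalist): Andrena sp. B (B = 4.14).

Andrena sp. B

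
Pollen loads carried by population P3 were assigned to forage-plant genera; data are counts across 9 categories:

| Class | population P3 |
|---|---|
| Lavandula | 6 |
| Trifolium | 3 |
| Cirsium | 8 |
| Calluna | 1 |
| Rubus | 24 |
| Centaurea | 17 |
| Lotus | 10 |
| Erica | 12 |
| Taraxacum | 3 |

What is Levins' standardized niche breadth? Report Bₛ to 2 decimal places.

0.59

Proportions for population P3 (n=84): 6/84=0.0714, 3/84=0.0357, 8/84=0.0952, 1/84=0.0119, 24/84=0.2857, 17/84=0.2024, 10/84=0.1190, 12/84=0.1429, 3/84=0.0357
Σpᵢ² = 0.0714² + 0.0357² + 0.0952² + 0.0119² + 0.2857² + 0.2024² + 0.1190² + 0.1429² + 0.0357² = 0.005098 + 0.001274 + 0.009063 + 0.000142 + 0.081624 + 0.040966 + 0.014161 + 0.020420 + 0.001274 = 0.174022
B = 1 / 0.174022 = 5.7464
Bₛ = (B − 1)/(n − 1) = (5.7464 − 1)/(9 − 1) = 4.7464/8 = 0.5933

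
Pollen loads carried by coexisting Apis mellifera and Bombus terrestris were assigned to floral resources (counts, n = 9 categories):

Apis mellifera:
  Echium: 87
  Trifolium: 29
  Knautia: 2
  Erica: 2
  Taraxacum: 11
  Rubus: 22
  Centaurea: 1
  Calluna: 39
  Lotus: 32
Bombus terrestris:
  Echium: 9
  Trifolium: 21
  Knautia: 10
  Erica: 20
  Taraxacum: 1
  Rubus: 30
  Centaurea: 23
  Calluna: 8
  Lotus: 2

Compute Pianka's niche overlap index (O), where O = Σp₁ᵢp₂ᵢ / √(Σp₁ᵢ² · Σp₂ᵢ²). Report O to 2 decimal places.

0.47

Proportions for Apis mellifera (n=225): 87/225=0.3867, 29/225=0.1289, 2/225=0.0089, 2/225=0.0089, 11/225=0.0489, 22/225=0.0978, 1/225=0.0044, 39/225=0.1733, 32/225=0.1422
Proportions for Bombus terrestris (n=124): 9/124=0.0726, 21/124=0.1694, 10/124=0.0806, 20/124=0.1613, 1/124=0.0081, 30/124=0.2419, 23/124=0.1855, 8/124=0.0645, 2/124=0.0161
Σ p₁ᵢp₂ᵢ = 0.028074 + 0.021836 + 0.000717 + 0.001436 + 0.000396 + 0.023658 + 0.000816 + 0.011178 + 0.002289 = 0.090400
Σp_1ᵢ² = 0.3867² + 0.1289² + 0.0089² + 0.0089² + 0.0489² + 0.0978² + 0.0044² + 0.1733² + 0.1422² = 0.149537 + 0.016615 + 0.000079 + 0.000079 + 0.002391 + 0.009565 + 0.000019 + 0.030033 + 0.020221 = 0.228539
Σp_2ᵢ² = 0.0726² + 0.1694² + 0.0806² + 0.1613² + 0.0081² + 0.2419² + 0.1855² + 0.0645² + 0.0161² = 0.005271 + 0.028696 + 0.006496 + 0.026018 + 0.000066 + 0.058516 + 0.034410 + 0.004160 + 0.000259 = 0.163892
O = 0.090400 / √(0.228539 × 0.163892) = 0.090400 / 0.1935348 = 0.4671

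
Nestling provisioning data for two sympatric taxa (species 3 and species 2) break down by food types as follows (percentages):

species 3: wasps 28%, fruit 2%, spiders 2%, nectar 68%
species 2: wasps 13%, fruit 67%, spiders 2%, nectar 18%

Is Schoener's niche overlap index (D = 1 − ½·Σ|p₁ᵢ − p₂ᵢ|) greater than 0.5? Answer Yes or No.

No

Convert percentages to proportions (divide by 100).
Σ|p₁ᵢ − p₂ᵢ| = 0.15 + 0.65 + 0.00 + 0.50 = 1.30
D = 1 − ½ × 1.30 = 1 − 0.650 = 0.3500
D = 0.3500 < 0.5 → No.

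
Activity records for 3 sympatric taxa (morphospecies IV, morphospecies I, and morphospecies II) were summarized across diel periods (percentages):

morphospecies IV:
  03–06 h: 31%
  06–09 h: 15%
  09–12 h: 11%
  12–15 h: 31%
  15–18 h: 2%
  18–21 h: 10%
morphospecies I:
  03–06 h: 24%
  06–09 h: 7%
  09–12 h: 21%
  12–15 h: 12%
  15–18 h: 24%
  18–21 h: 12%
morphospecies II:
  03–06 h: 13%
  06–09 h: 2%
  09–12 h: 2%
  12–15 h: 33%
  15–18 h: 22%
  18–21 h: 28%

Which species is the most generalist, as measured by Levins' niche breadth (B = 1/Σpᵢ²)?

Convert percentages to proportions (divide by 100).
Σp_IVᵢ² = 0.31² + 0.15² + 0.11² + 0.31² + 0.02² + 0.10² = 0.0961 + 0.0225 + 0.0121 + 0.0961 + 0.0004 + 0.0100 = 0.2372
B_IV = 1 / 0.2372 = 4.2159
Σp_Iᵢ² = 0.24² + 0.07² + 0.21² + 0.12² + 0.24² + 0.12² = 0.0576 + 0.0049 + 0.0441 + 0.0144 + 0.0576 + 0.0144 = 0.1930
B_I = 1 / 0.1930 = 5.1813
Σp_IIᵢ² = 0.13² + 0.02² + 0.02² + 0.33² + 0.22² + 0.28² = 0.0169 + 0.0004 + 0.0004 + 0.1089 + 0.0484 + 0.0784 = 0.2534
B_II = 1 / 0.2534 = 3.9463
Highest B → broadest niche (most generalist): morphospecies I (B = 5.18).

morphospecies I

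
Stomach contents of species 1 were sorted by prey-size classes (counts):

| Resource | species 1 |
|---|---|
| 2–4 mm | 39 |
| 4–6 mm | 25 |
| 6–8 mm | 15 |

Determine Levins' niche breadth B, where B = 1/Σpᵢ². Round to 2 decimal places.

2.63

Proportions for species 1 (n=79): 39/79=0.4937, 25/79=0.3165, 15/79=0.1899
Σpᵢ² = 0.4937² + 0.3165² + 0.1899² = 0.243740 + 0.100172 + 0.036062 = 0.379974
B = 1 / 0.379974 = 2.6318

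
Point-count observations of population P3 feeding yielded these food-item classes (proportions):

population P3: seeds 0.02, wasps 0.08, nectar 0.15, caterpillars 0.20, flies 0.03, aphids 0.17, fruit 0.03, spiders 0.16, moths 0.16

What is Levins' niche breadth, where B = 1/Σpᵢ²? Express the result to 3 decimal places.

6.614

Σpᵢ² = 0.02² + 0.08² + 0.15² + 0.20² + 0.03² + 0.17² + 0.03² + 0.16² + 0.16² = 0.0004 + 0.0064 + 0.0225 + 0.0400 + 0.0009 + 0.0289 + 0.0009 + 0.0256 + 0.0256 = 0.1512
B = 1 / 0.1512 = 6.61376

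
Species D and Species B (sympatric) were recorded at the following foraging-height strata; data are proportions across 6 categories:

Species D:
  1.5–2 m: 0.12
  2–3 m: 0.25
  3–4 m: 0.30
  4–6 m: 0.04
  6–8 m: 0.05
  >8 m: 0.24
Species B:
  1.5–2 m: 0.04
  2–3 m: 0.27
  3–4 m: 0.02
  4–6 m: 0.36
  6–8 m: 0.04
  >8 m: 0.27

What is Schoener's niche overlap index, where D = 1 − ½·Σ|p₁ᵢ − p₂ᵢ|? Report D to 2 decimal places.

0.63

Σ|p₁ᵢ − p₂ᵢ| = 0.08 + 0.02 + 0.28 + 0.32 + 0.01 + 0.03 = 0.74
D = 1 − ½ × 0.74 = 1 − 0.370 = 0.6300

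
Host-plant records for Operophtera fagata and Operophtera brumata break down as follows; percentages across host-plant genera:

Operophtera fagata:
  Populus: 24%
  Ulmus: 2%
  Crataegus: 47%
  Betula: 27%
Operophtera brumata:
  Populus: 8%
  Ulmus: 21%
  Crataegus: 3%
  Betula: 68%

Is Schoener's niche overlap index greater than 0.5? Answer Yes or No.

No

Convert percentages to proportions (divide by 100).
Σ|p₁ᵢ − p₂ᵢ| = 0.16 + 0.19 + 0.44 + 0.41 = 1.20
D = 1 − ½ × 1.20 = 1 − 0.600 = 0.4000
D = 0.4000 < 0.5 → No.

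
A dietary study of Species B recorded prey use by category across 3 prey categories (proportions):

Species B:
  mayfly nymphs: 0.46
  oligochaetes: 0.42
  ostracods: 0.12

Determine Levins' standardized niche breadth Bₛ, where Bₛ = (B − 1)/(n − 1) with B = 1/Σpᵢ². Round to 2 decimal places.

Σpᵢ² = 0.46² + 0.42² + 0.12² = 0.2116 + 0.1764 + 0.0144 = 0.4024
B = 1 / 0.4024 = 2.4851
Bₛ = (B − 1)/(n − 1) = (2.4851 − 1)/(3 − 1) = 1.4851/2 = 0.7426

0.74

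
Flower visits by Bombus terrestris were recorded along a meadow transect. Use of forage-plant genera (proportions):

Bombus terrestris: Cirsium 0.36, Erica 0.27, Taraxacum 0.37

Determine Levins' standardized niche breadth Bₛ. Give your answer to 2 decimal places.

0.97

Σpᵢ² = 0.36² + 0.27² + 0.37² = 0.1296 + 0.0729 + 0.1369 = 0.3394
B = 1 / 0.3394 = 2.9464
Bₛ = (B − 1)/(n − 1) = (2.9464 − 1)/(3 − 1) = 1.9464/2 = 0.9732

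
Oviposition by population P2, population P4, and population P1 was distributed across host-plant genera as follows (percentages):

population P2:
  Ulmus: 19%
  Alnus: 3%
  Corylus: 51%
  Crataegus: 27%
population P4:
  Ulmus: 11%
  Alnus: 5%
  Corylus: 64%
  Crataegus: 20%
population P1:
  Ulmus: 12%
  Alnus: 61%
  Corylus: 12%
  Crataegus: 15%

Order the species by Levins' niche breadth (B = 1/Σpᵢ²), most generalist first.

Convert percentages to proportions (divide by 100).
Σp_P2ᵢ² = 0.19² + 0.03² + 0.51² + 0.27² = 0.0361 + 0.0009 + 0.2601 + 0.0729 = 0.3700
B_P2 = 1 / 0.3700 = 2.7027
Σp_P4ᵢ² = 0.11² + 0.05² + 0.64² + 0.20² = 0.0121 + 0.0025 + 0.4096 + 0.0400 = 0.4642
B_P4 = 1 / 0.4642 = 2.1542
Σp_P1ᵢ² = 0.12² + 0.61² + 0.12² + 0.15² = 0.0144 + 0.3721 + 0.0144 + 0.0225 = 0.4234
B_P1 = 1 / 0.4234 = 2.3618
Ranking by B (broadest → narrowest): population P2 (2.70) > population P1 (2.36) > population P4 (2.15)

population P2 > population P1 > population P4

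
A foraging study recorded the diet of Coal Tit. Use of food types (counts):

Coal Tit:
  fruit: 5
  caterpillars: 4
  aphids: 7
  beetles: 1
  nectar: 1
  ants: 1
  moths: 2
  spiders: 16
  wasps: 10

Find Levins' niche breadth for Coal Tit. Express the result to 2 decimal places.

Proportions for Coal Tit (n=47): 5/47=0.1064, 4/47=0.0851, 7/47=0.1489, 1/47=0.0213, 1/47=0.0213, 1/47=0.0213, 2/47=0.0426, 16/47=0.3404, 10/47=0.2128
Σpᵢ² = 0.1064² + 0.0851² + 0.1489² + 0.0213² + 0.0213² + 0.0213² + 0.0426² + 0.3404² + 0.2128² = 0.011321 + 0.007242 + 0.022171 + 0.000454 + 0.000454 + 0.000454 + 0.001815 + 0.115872 + 0.045284 = 0.205067
B = 1 / 0.205067 = 4.8765

4.88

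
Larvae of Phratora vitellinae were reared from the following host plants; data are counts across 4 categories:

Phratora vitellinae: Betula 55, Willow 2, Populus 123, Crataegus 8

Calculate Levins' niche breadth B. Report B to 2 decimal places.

1.94

Proportions for Phratora vitellinae (n=188): 55/188=0.2926, 2/188=0.0106, 123/188=0.6543, 8/188=0.0426
Σpᵢ² = 0.2926² + 0.0106² + 0.6543² + 0.0426² = 0.085615 + 0.000112 + 0.428108 + 0.001815 = 0.515650
B = 1 / 0.515650 = 1.9393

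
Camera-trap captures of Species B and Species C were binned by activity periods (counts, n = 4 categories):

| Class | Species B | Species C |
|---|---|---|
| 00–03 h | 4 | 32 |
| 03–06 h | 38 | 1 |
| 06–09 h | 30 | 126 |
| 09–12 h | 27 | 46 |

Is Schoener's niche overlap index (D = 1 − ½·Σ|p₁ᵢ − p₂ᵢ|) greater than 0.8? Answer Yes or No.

No

Proportions for Species B (n=99): 4/99=0.0404, 38/99=0.3838, 30/99=0.3030, 27/99=0.2727
Proportions for Species C (n=205): 32/205=0.1561, 1/205=0.0049, 126/205=0.6146, 46/205=0.2244
Σ|p₁ᵢ − p₂ᵢ| = 0.1157 + 0.3789 + 0.3116 + 0.0483 = 0.8545
D = 1 − ½ × 0.8545 = 1 − 0.42725 = 0.57275
D = 0.57275 < 0.8 → No.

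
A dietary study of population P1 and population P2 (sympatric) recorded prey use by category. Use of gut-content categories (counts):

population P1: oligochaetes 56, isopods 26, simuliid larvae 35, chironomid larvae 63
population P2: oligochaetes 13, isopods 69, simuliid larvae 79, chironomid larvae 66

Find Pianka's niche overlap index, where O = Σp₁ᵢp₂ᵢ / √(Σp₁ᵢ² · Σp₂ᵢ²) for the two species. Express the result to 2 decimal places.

0.80

Proportions for population P1 (n=180): 56/180=0.3111, 26/180=0.1444, 35/180=0.1944, 63/180=0.3500
Proportions for population P2 (n=227): 13/227=0.0573, 69/227=0.3040, 79/227=0.3480, 66/227=0.2907
Σ p₁ᵢp₂ᵢ = 0.017826 + 0.043898 + 0.067651 + 0.101745 = 0.231120
Σp_1ᵢ² = 0.3111² + 0.1444² + 0.1944² + 0.3500² = 0.096783 + 0.020851 + 0.037791 + 0.122500 = 0.277925
Σp_2ᵢ² = 0.0573² + 0.3040² + 0.3480² + 0.2907² = 0.003283 + 0.092416 + 0.121104 + 0.084506 = 0.301309
O = 0.231120 / √(0.277925 × 0.301309) = 0.231120 / 0.2893809 = 0.7987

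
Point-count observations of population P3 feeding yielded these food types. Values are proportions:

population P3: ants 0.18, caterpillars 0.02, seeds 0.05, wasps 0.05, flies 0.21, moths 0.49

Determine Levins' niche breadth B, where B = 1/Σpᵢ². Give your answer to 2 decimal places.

Σpᵢ² = 0.18² + 0.02² + 0.05² + 0.05² + 0.21² + 0.49² = 0.0324 + 0.0004 + 0.0025 + 0.0025 + 0.0441 + 0.2401 = 0.3220
B = 1 / 0.3220 = 3.1056

3.11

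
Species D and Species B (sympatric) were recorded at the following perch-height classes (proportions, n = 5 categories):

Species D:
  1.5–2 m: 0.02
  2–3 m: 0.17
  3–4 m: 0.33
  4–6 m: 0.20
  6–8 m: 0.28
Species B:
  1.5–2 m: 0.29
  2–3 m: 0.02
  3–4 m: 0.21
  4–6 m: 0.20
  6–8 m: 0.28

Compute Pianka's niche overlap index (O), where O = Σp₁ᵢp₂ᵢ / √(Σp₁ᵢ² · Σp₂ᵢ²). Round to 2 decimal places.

0.78

Σ p₁ᵢp₂ᵢ = 0.0058 + 0.0034 + 0.0693 + 0.0400 + 0.0784 = 0.1969
Σp_1ᵢ² = 0.02² + 0.17² + 0.33² + 0.20² + 0.28² = 0.0004 + 0.0289 + 0.1089 + 0.0400 + 0.0784 = 0.2566
Σp_2ᵢ² = 0.29² + 0.02² + 0.21² + 0.20² + 0.28² = 0.0841 + 0.0004 + 0.0441 + 0.0400 + 0.0784 = 0.2470
O = 0.1969 / √(0.2566 × 0.2470) = 0.1969 / 0.25175 = 0.7821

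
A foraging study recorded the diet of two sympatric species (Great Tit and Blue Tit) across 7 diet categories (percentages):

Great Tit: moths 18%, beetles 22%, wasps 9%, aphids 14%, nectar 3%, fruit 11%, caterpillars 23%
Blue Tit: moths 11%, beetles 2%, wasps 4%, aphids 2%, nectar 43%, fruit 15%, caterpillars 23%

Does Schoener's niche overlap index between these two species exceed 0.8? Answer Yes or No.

No

Convert percentages to proportions (divide by 100).
Σ|p₁ᵢ − p₂ᵢ| = 0.07 + 0.20 + 0.05 + 0.12 + 0.40 + 0.04 + 0.00 = 0.88
D = 1 − ½ × 0.88 = 1 − 0.440 = 0.5600
D = 0.5600 < 0.8 → No.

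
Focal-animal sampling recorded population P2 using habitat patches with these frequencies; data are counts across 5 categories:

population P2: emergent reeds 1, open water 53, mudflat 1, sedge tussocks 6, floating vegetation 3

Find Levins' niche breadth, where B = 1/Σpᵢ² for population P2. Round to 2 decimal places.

Proportions for population P2 (n=64): 1/64=0.0156, 53/64=0.8281, 1/64=0.0156, 6/64=0.0938, 3/64=0.0469
Σpᵢ² = 0.0156² + 0.8281² + 0.0156² + 0.0938² + 0.0469² = 0.000243 + 0.685750 + 0.000243 + 0.008798 + 0.002200 = 0.697234
B = 1 / 0.697234 = 1.4342

1.43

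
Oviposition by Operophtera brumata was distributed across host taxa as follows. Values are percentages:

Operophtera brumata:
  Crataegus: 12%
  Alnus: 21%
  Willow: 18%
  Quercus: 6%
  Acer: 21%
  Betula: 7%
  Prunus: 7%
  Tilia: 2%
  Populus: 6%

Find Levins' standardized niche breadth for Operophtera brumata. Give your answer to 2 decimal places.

Convert percentages to proportions (divide by 100).
Σpᵢ² = 0.12² + 0.21² + 0.18² + 0.06² + 0.21² + 0.07² + 0.07² + 0.02² + 0.06² = 0.0144 + 0.0441 + 0.0324 + 0.0036 + 0.0441 + 0.0049 + 0.0049 + 0.0004 + 0.0036 = 0.1524
B = 1 / 0.1524 = 6.5617
Bₛ = (B − 1)/(n − 1) = (6.5617 − 1)/(9 − 1) = 5.5617/8 = 0.6952

0.70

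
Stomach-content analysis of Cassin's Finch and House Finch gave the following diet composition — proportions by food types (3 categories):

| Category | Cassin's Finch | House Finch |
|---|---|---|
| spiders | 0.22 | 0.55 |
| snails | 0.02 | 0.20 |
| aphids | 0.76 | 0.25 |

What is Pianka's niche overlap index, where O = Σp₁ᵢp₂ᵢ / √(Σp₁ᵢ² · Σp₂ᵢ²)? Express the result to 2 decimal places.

0.63

Σ p₁ᵢp₂ᵢ = 0.1210 + 0.0040 + 0.1900 = 0.3150
Σp_1ᵢ² = 0.22² + 0.02² + 0.76² = 0.0484 + 0.0004 + 0.5776 = 0.6264
Σp_2ᵢ² = 0.55² + 0.20² + 0.25² = 0.3025 + 0.0400 + 0.0625 = 0.4050
O = 0.3150 / √(0.6264 × 0.4050) = 0.3150 / 0.50368 = 0.6254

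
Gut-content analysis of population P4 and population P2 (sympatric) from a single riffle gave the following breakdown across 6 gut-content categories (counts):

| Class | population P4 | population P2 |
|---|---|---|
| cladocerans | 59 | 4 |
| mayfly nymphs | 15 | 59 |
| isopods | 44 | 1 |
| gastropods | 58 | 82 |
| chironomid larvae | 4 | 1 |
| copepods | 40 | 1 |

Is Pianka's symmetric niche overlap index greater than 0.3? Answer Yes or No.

Yes

Proportions for population P4 (n=220): 59/220=0.2682, 15/220=0.0682, 44/220=0.2000, 58/220=0.2636, 4/220=0.0182, 40/220=0.1818
Proportions for population P2 (n=148): 4/148=0.0270, 59/148=0.3986, 1/148=0.0068, 82/148=0.5541, 1/148=0.0068, 1/148=0.0068
Σ p₁ᵢp₂ᵢ = 0.007241 + 0.027185 + 0.001360 + 0.146061 + 0.000124 + 0.001236 = 0.183207
Σp_1ᵢ² = 0.2682² + 0.0682² + 0.2000² + 0.2636² + 0.0182² + 0.1818² = 0.071931 + 0.004651 + 0.040000 + 0.069485 + 0.000331 + 0.033051 = 0.219449
Σp_2ᵢ² = 0.0270² + 0.3986² + 0.0068² + 0.5541² + 0.0068² + 0.0068² = 0.000729 + 0.158882 + 0.000046 + 0.307027 + 0.000046 + 0.000046 = 0.466776
O = 0.183207 / √(0.219449 × 0.466776) = 0.183207 / 0.3200524 = 0.5724
O = 0.5724 > 0.3 → Yes.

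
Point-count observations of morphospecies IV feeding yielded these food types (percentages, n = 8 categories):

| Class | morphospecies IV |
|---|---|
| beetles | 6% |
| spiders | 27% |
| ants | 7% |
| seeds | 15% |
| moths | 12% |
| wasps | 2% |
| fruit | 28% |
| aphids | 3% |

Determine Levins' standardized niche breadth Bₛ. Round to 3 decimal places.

Convert percentages to proportions (divide by 100).
Σpᵢ² = 0.06² + 0.27² + 0.07² + 0.15² + 0.12² + 0.02² + 0.28² + 0.03² = 0.0036 + 0.0729 + 0.0049 + 0.0225 + 0.0144 + 0.0004 + 0.0784 + 0.0009 = 0.1980
B = 1 / 0.1980 = 5.05051
Bₛ = (B − 1)/(n − 1) = (5.05051 − 1)/(8 − 1) = 4.05051/7 = 0.57864

0.579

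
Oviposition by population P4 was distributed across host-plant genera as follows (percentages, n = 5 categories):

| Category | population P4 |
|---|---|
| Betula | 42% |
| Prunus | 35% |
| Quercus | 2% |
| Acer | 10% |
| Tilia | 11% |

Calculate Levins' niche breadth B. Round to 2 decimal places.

3.11

Convert percentages to proportions (divide by 100).
Σpᵢ² = 0.42² + 0.35² + 0.02² + 0.10² + 0.11² = 0.1764 + 0.1225 + 0.0004 + 0.0100 + 0.0121 = 0.3214
B = 1 / 0.3214 = 3.1114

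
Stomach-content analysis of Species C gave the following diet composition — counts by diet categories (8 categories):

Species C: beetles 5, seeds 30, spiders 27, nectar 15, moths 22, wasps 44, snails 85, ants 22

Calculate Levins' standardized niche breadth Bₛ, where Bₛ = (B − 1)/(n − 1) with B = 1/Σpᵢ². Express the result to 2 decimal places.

Proportions for Species C (n=250): 5/250=0.0200, 30/250=0.1200, 27/250=0.1080, 15/250=0.0600, 22/250=0.0880, 44/250=0.1760, 85/250=0.3400, 22/250=0.0880
Σpᵢ² = 0.0200² + 0.1200² + 0.1080² + 0.0600² + 0.0880² + 0.1760² + 0.3400² + 0.0880² = 0.000400 + 0.014400 + 0.011664 + 0.003600 + 0.007744 + 0.030976 + 0.115600 + 0.007744 = 0.192128
B = 1 / 0.192128 = 5.2049
Bₛ = (B − 1)/(n − 1) = (5.2049 − 1)/(8 − 1) = 4.2049/7 = 0.6007

0.60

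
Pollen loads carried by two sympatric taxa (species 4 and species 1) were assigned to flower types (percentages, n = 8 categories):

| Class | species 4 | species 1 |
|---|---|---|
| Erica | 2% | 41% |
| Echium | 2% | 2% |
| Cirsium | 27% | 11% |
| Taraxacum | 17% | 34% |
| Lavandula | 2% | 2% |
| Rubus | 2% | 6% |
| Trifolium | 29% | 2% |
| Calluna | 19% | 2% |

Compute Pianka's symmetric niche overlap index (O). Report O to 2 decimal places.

Convert percentages to proportions (divide by 100).
Σ p₁ᵢp₂ᵢ = 0.0082 + 0.0004 + 0.0297 + 0.0578 + 0.0004 + 0.0012 + 0.0058 + 0.0038 = 0.1073
Σp_1ᵢ² = 0.02² + 0.02² + 0.27² + 0.17² + 0.02² + 0.02² + 0.29² + 0.19² = 0.0004 + 0.0004 + 0.0729 + 0.0289 + 0.0004 + 0.0004 + 0.0841 + 0.0361 = 0.2236
Σp_2ᵢ² = 0.41² + 0.02² + 0.11² + 0.34² + 0.02² + 0.06² + 0.02² + 0.02² = 0.1681 + 0.0004 + 0.0121 + 0.1156 + 0.0004 + 0.0036 + 0.0004 + 0.0004 = 0.3010
O = 0.1073 / √(0.2236 × 0.3010) = 0.1073 / 0.25943 = 0.4136

0.41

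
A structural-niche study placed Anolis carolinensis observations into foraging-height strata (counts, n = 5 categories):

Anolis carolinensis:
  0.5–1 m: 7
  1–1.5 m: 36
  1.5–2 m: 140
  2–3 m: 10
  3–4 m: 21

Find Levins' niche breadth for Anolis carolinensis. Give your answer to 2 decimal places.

2.13

Proportions for Anolis carolinensis (n=214): 7/214=0.0327, 36/214=0.1682, 140/214=0.6542, 10/214=0.0467, 21/214=0.0981
Σpᵢ² = 0.0327² + 0.1682² + 0.6542² + 0.0467² + 0.0981² = 0.001069 + 0.028291 + 0.427978 + 0.002181 + 0.009624 = 0.469143
B = 1 / 0.469143 = 2.1315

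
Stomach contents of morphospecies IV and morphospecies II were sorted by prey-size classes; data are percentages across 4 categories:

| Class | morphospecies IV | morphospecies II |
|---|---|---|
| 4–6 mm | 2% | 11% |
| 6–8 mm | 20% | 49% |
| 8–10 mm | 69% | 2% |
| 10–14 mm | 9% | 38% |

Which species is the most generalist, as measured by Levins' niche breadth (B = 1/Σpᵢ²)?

Convert percentages to proportions (divide by 100).
Σp_IVᵢ² = 0.02² + 0.20² + 0.69² + 0.09² = 0.0004 + 0.0400 + 0.4761 + 0.0081 = 0.5246
B_IV = 1 / 0.5246 = 1.9062
Σp_IIᵢ² = 0.11² + 0.49² + 0.02² + 0.38² = 0.0121 + 0.2401 + 0.0004 + 0.1444 = 0.3970
B_II = 1 / 0.3970 = 2.5189
Highest B → broadest niche (most generalist): morphospecies II (B = 2.52).

morphospecies II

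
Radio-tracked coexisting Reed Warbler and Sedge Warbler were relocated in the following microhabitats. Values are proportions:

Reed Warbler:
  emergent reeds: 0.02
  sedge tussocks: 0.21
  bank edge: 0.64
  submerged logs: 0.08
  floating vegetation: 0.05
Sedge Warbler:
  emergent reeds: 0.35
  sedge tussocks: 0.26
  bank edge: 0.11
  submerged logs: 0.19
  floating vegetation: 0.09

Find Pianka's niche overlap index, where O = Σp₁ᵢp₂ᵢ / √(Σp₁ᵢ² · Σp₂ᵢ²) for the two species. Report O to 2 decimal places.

Σ p₁ᵢp₂ᵢ = 0.0070 + 0.0546 + 0.0704 + 0.0152 + 0.0045 = 0.1517
Σp_1ᵢ² = 0.02² + 0.21² + 0.64² + 0.08² + 0.05² = 0.0004 + 0.0441 + 0.4096 + 0.0064 + 0.0025 = 0.4630
Σp_2ᵢ² = 0.35² + 0.26² + 0.11² + 0.19² + 0.09² = 0.1225 + 0.0676 + 0.0121 + 0.0361 + 0.0081 = 0.2464
O = 0.1517 / √(0.4630 × 0.2464) = 0.1517 / 0.33776 = 0.4491

0.45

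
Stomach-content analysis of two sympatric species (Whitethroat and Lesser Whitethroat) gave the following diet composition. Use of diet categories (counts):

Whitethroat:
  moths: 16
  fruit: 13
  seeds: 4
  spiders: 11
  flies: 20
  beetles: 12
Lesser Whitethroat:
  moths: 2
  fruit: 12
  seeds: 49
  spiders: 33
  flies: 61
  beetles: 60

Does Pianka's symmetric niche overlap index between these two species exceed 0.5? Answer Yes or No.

Yes

Proportions for Whitethroat (n=76): 16/76=0.2105, 13/76=0.1711, 4/76=0.0526, 11/76=0.1447, 20/76=0.2632, 12/76=0.1579
Proportions for Lesser Whitethroat (n=217): 2/217=0.0092, 12/217=0.0553, 49/217=0.2258, 33/217=0.1521, 61/217=0.2811, 60/217=0.2765
Σ p₁ᵢp₂ᵢ = 0.001937 + 0.009462 + 0.011877 + 0.022009 + 0.073986 + 0.043659 = 0.162930
Σp_1ᵢ² = 0.2105² + 0.1711² + 0.0526² + 0.1447² + 0.2632² + 0.1579² = 0.044310 + 0.029275 + 0.002767 + 0.020938 + 0.069274 + 0.024932 = 0.191496
Σp_2ᵢ² = 0.0092² + 0.0553² + 0.2258² + 0.1521² + 0.2811² + 0.2765² = 0.000085 + 0.003058 + 0.050986 + 0.023134 + 0.079017 + 0.076452 = 0.232732
O = 0.162930 / √(0.191496 × 0.232732) = 0.162930 / 0.2111096 = 0.7718
O = 0.7718 > 0.5 → Yes.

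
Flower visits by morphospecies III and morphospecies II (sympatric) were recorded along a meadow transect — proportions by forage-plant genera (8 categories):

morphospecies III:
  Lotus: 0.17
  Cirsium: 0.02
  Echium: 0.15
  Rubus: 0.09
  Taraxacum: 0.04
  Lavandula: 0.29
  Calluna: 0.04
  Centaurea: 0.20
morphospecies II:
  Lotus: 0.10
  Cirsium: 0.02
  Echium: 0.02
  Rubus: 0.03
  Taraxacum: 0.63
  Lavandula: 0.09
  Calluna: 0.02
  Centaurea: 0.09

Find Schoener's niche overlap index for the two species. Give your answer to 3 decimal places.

0.410

Σ|p₁ᵢ − p₂ᵢ| = 0.07 + 0.00 + 0.13 + 0.06 + 0.59 + 0.20 + 0.02 + 0.11 = 1.18
D = 1 − ½ × 1.18 = 1 − 0.590 = 0.41000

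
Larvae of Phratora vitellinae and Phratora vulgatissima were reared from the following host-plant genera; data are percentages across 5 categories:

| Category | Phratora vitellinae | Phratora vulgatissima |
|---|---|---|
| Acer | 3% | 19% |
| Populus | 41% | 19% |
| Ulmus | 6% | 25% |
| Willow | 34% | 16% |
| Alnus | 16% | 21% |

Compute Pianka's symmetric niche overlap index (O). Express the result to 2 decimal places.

0.74

Convert percentages to proportions (divide by 100).
Σ p₁ᵢp₂ᵢ = 0.0057 + 0.0779 + 0.0150 + 0.0544 + 0.0336 = 0.1866
Σp_1ᵢ² = 0.03² + 0.41² + 0.06² + 0.34² + 0.16² = 0.0009 + 0.1681 + 0.0036 + 0.1156 + 0.0256 = 0.3138
Σp_2ᵢ² = 0.19² + 0.19² + 0.25² + 0.16² + 0.21² = 0.0361 + 0.0361 + 0.0625 + 0.0256 + 0.0441 = 0.2044
O = 0.1866 / √(0.3138 × 0.2044) = 0.1866 / 0.25326 = 0.7368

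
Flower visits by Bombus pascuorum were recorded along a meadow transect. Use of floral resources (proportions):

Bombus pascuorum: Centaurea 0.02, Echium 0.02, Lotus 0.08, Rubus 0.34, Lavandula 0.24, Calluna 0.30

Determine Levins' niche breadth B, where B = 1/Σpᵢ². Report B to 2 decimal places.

3.70

Σpᵢ² = 0.02² + 0.02² + 0.08² + 0.34² + 0.24² + 0.30² = 0.0004 + 0.0004 + 0.0064 + 0.1156 + 0.0576 + 0.0900 = 0.2704
B = 1 / 0.2704 = 3.6982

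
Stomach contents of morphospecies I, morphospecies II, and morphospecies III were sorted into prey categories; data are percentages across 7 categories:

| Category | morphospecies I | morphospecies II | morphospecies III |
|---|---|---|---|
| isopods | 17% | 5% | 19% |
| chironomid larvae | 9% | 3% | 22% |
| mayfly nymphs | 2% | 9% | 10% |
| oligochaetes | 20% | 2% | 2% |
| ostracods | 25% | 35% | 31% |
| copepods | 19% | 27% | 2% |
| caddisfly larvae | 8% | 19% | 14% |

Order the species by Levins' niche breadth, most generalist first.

Convert percentages to proportions (divide by 100).
Σp_Iᵢ² = 0.17² + 0.09² + 0.02² + 0.20² + 0.25² + 0.19² + 0.08² = 0.0289 + 0.0081 + 0.0004 + 0.0400 + 0.0625 + 0.0361 + 0.0064 = 0.1824
B_I = 1 / 0.1824 = 5.4825
Σp_IIᵢ² = 0.05² + 0.03² + 0.09² + 0.02² + 0.35² + 0.27² + 0.19² = 0.0025 + 0.0009 + 0.0081 + 0.0004 + 0.1225 + 0.0729 + 0.0361 = 0.2434
B_II = 1 / 0.2434 = 4.1085
Σp_IIIᵢ² = 0.19² + 0.22² + 0.10² + 0.02² + 0.31² + 0.02² + 0.14² = 0.0361 + 0.0484 + 0.0100 + 0.0004 + 0.0961 + 0.0004 + 0.0196 = 0.2110
B_III = 1 / 0.2110 = 4.7393
Ranking by B (broadest → narrowest): morphospecies I (5.48) > morphospecies III (4.74) > morphospecies II (4.11)

morphospecies I > morphospecies III > morphospecies II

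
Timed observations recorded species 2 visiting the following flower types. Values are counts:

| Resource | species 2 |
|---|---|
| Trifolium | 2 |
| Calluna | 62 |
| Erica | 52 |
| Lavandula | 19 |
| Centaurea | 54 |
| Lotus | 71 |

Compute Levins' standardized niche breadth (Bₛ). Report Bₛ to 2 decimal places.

0.71

Proportions for species 2 (n=260): 2/260=0.0077, 62/260=0.2385, 52/260=0.2000, 19/260=0.0731, 54/260=0.2077, 71/260=0.2731
Σpᵢ² = 0.0077² + 0.2385² + 0.2000² + 0.0731² + 0.2077² + 0.2731² = 0.000059 + 0.056882 + 0.040000 + 0.005344 + 0.043139 + 0.074584 = 0.220008
B = 1 / 0.220008 = 4.5453
Bₛ = (B − 1)/(n − 1) = (4.5453 − 1)/(6 − 1) = 3.5453/5 = 0.7091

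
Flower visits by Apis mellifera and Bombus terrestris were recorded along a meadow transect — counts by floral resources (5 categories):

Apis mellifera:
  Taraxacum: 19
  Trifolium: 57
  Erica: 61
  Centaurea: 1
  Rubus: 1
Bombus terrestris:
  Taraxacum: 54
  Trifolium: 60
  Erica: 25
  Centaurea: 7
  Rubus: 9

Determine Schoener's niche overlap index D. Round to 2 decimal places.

Proportions for Apis mellifera (n=139): 19/139=0.1367, 57/139=0.4101, 61/139=0.4388, 1/139=0.0072, 1/139=0.0072
Proportions for Bombus terrestris (n=155): 54/155=0.3484, 60/155=0.3871, 25/155=0.1613, 7/155=0.0452, 9/155=0.0581
Σ|p₁ᵢ − p₂ᵢ| = 0.2117 + 0.0230 + 0.2775 + 0.0380 + 0.0509 = 0.6011
D = 1 − ½ × 0.6011 = 1 − 0.30055 = 0.69945

0.70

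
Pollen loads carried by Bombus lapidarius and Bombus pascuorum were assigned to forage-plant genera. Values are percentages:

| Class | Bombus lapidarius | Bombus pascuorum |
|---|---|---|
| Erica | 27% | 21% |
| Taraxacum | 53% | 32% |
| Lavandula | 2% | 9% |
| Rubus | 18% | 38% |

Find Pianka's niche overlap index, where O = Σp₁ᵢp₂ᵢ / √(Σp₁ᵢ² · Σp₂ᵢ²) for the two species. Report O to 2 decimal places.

0.87

Convert percentages to proportions (divide by 100).
Σ p₁ᵢp₂ᵢ = 0.0567 + 0.1696 + 0.0018 + 0.0684 = 0.2965
Σp_1ᵢ² = 0.27² + 0.53² + 0.02² + 0.18² = 0.0729 + 0.2809 + 0.0004 + 0.0324 = 0.3866
Σp_2ᵢ² = 0.21² + 0.32² + 0.09² + 0.38² = 0.0441 + 0.1024 + 0.0081 + 0.1444 = 0.2990
O = 0.2965 / √(0.3866 × 0.2990) = 0.2965 / 0.33999 = 0.8721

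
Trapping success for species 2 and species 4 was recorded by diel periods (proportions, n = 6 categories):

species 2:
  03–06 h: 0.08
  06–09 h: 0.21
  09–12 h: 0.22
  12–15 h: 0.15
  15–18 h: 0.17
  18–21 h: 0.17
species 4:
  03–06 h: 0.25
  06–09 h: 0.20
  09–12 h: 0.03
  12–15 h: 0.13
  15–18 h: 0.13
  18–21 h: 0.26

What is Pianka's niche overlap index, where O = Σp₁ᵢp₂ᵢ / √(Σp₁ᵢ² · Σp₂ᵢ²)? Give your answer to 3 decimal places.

Σ p₁ᵢp₂ᵢ = 0.0200 + 0.0420 + 0.0066 + 0.0195 + 0.0221 + 0.0442 = 0.1544
Σp_1ᵢ² = 0.08² + 0.21² + 0.22² + 0.15² + 0.17² + 0.17² = 0.0064 + 0.0441 + 0.0484 + 0.0225 + 0.0289 + 0.0289 = 0.1792
Σp_2ᵢ² = 0.25² + 0.20² + 0.03² + 0.13² + 0.13² + 0.26² = 0.0625 + 0.0400 + 0.0009 + 0.0169 + 0.0169 + 0.0676 = 0.2048
O = 0.1544 / √(0.1792 × 0.2048) = 0.1544 / 0.191573 = 0.80596

0.806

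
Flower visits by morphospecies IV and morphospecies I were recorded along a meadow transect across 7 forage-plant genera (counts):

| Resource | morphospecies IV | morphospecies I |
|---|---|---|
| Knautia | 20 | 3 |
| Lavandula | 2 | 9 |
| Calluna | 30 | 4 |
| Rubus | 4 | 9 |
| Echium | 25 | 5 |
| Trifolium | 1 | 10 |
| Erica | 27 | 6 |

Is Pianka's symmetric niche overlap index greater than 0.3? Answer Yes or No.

Proportions for morphospecies IV (n=109): 20/109=0.1835, 2/109=0.0183, 30/109=0.2752, 4/109=0.0367, 25/109=0.2294, 1/109=0.0092, 27/109=0.2477
Proportions for morphospecies I (n=46): 3/46=0.0652, 9/46=0.1957, 4/46=0.0870, 9/46=0.1957, 5/46=0.1087, 10/46=0.2174, 6/46=0.1304
Σ p₁ᵢp₂ᵢ = 0.011964 + 0.003581 + 0.023942 + 0.007182 + 0.024936 + 0.002000 + 0.032300 = 0.105905
Σp_1ᵢ² = 0.1835² + 0.0183² + 0.2752² + 0.0367² + 0.2294² + 0.0092² + 0.2477² = 0.033672 + 0.000335 + 0.075735 + 0.001347 + 0.052624 + 0.000085 + 0.061355 = 0.225153
Σp_2ᵢ² = 0.0652² + 0.1957² + 0.0870² + 0.1957² + 0.1087² + 0.2174² + 0.1304² = 0.004251 + 0.038298 + 0.007569 + 0.038298 + 0.011816 + 0.047263 + 0.017004 = 0.164499
O = 0.105905 / √(0.225153 × 0.164499) = 0.105905 / 0.1924511 = 0.5503
O = 0.5503 > 0.3 → Yes.

Yes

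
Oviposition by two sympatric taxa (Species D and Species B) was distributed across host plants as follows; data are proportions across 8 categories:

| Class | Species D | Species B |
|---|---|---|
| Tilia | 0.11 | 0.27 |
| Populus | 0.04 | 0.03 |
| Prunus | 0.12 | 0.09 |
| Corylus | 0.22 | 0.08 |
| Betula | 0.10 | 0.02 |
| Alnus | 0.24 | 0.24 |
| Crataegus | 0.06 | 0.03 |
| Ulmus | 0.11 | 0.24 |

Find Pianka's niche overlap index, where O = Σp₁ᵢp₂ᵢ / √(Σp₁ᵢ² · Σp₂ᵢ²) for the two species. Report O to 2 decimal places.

Σ p₁ᵢp₂ᵢ = 0.0297 + 0.0012 + 0.0108 + 0.0176 + 0.0020 + 0.0576 + 0.0018 + 0.0264 = 0.1471
Σp_1ᵢ² = 0.11² + 0.04² + 0.12² + 0.22² + 0.10² + 0.24² + 0.06² + 0.11² = 0.0121 + 0.0016 + 0.0144 + 0.0484 + 0.0100 + 0.0576 + 0.0036 + 0.0121 = 0.1598
Σp_2ᵢ² = 0.27² + 0.03² + 0.09² + 0.08² + 0.02² + 0.24² + 0.03² + 0.24² = 0.0729 + 0.0009 + 0.0081 + 0.0064 + 0.0004 + 0.0576 + 0.0009 + 0.0576 = 0.2048
O = 0.1471 / √(0.1598 × 0.2048) = 0.1471 / 0.18091 = 0.8131

0.81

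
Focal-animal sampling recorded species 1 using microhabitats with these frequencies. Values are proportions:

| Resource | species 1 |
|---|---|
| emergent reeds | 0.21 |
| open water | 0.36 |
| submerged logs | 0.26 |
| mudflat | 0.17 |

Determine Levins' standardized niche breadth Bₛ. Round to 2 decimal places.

0.90

Σpᵢ² = 0.21² + 0.36² + 0.26² + 0.17² = 0.0441 + 0.1296 + 0.0676 + 0.0289 = 0.2702
B = 1 / 0.2702 = 3.7010
Bₛ = (B − 1)/(n − 1) = (3.7010 − 1)/(4 − 1) = 2.7010/3 = 0.9003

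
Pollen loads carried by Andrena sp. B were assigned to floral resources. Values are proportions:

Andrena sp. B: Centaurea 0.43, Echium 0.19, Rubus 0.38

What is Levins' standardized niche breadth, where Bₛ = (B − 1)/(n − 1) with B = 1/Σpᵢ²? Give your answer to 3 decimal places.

Σpᵢ² = 0.43² + 0.19² + 0.38² = 0.1849 + 0.0361 + 0.1444 = 0.3654
B = 1 / 0.3654 = 2.73673
Bₛ = (B − 1)/(n − 1) = (2.73673 − 1)/(3 − 1) = 1.73673/2 = 0.86837

0.868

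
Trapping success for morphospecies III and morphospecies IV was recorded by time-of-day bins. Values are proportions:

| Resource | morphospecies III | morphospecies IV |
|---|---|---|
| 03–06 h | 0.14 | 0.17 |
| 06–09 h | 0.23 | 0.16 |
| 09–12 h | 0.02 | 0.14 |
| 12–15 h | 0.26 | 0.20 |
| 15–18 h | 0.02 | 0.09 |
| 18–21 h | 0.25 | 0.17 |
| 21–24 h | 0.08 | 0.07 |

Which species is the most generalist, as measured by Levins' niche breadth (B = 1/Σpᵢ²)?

Σp_IIIᵢ² = 0.14² + 0.23² + 0.02² + 0.26² + 0.02² + 0.25² + 0.08² = 0.0196 + 0.0529 + 0.0004 + 0.0676 + 0.0004 + 0.0625 + 0.0064 = 0.2098
B_III = 1 / 0.2098 = 4.7664
Σp_IVᵢ² = 0.17² + 0.16² + 0.14² + 0.20² + 0.09² + 0.17² + 0.07² = 0.0289 + 0.0256 + 0.0196 + 0.0400 + 0.0081 + 0.0289 + 0.0049 = 0.1560
B_IV = 1 / 0.1560 = 6.4103
Highest B → broadest niche (most generalist): morphospecies IV (B = 6.41).

morphospecies IV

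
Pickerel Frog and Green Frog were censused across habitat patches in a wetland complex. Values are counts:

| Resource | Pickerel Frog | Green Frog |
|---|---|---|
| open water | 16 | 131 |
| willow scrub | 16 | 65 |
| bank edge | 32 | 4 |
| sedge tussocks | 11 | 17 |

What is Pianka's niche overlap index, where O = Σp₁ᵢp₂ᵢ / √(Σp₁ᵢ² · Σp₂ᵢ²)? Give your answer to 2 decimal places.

0.58

Proportions for Pickerel Frog (n=75): 16/75=0.2133, 16/75=0.2133, 32/75=0.4267, 11/75=0.1467
Proportions for Green Frog (n=217): 131/217=0.6037, 65/217=0.2995, 4/217=0.0184, 17/217=0.0783
Σ p₁ᵢp₂ᵢ = 0.128769 + 0.063883 + 0.007851 + 0.011487 = 0.211990
Σp_1ᵢ² = 0.2133² + 0.2133² + 0.4267² + 0.1467² = 0.045497 + 0.045497 + 0.182073 + 0.021521 = 0.294588
Σp_2ᵢ² = 0.6037² + 0.2995² + 0.0184² + 0.0783² = 0.364454 + 0.089700 + 0.000339 + 0.006131 = 0.460624
O = 0.211990 / √(0.294588 × 0.460624) = 0.211990 / 0.3683671 = 0.5755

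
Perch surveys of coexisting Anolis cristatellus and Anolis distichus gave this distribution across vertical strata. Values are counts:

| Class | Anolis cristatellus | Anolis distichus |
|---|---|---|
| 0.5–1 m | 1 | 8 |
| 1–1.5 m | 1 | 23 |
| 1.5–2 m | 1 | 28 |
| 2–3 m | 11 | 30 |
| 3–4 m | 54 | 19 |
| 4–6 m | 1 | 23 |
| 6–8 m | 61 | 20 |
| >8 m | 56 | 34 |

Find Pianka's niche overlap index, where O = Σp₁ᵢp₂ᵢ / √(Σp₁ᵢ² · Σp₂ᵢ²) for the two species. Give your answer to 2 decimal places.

Proportions for Anolis cristatellus (n=186): 1/186=0.0054, 1/186=0.0054, 1/186=0.0054, 11/186=0.0591, 54/186=0.2903, 1/186=0.0054, 61/186=0.3280, 56/186=0.3011
Proportions for Anolis distichus (n=185): 8/185=0.0432, 23/185=0.1243, 28/185=0.1514, 30/185=0.1622, 19/185=0.1027, 23/185=0.1243, 20/185=0.1081, 34/185=0.1838
Σ p₁ᵢp₂ᵢ = 0.000233 + 0.000671 + 0.000818 + 0.009586 + 0.029814 + 0.000671 + 0.035457 + 0.055342 = 0.132592
Σp_1ᵢ² = 0.0054² + 0.0054² + 0.0054² + 0.0591² + 0.2903² + 0.0054² + 0.3280² + 0.3011² = 0.000029 + 0.000029 + 0.000029 + 0.003493 + 0.084274 + 0.000029 + 0.107584 + 0.090661 = 0.286128
Σp_2ᵢ² = 0.0432² + 0.1243² + 0.1514² + 0.1622² + 0.1027² + 0.1243² + 0.1081² + 0.1838² = 0.001866 + 0.015450 + 0.022922 + 0.026309 + 0.010547 + 0.015450 + 0.011686 + 0.033782 = 0.138012
O = 0.132592 / √(0.286128 × 0.138012) = 0.132592 / 0.1987186 = 0.6672

0.67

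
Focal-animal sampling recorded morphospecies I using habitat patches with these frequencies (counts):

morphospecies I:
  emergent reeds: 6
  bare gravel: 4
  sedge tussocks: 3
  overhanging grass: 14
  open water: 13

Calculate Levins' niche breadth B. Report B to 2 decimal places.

Proportions for morphospecies I (n=40): 6/40=0.1500, 4/40=0.1000, 3/40=0.0750, 14/40=0.3500, 13/40=0.3250
Σpᵢ² = 0.1500² + 0.1000² + 0.0750² + 0.3500² + 0.3250² = 0.022500 + 0.010000 + 0.005625 + 0.122500 + 0.105625 = 0.266250
B = 1 / 0.266250 = 3.7559

3.76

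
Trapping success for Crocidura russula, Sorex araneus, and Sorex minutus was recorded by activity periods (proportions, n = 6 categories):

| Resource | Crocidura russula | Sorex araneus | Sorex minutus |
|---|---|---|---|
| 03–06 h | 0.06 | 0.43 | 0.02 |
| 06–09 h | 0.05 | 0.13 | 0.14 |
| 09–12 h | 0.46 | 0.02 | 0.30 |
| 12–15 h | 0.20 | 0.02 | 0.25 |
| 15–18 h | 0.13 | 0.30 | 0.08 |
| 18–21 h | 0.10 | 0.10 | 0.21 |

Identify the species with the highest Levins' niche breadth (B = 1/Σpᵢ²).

Sorex minutus

Σp_russᵢ² = 0.06² + 0.05² + 0.46² + 0.20² + 0.13² + 0.10² = 0.0036 + 0.0025 + 0.2116 + 0.0400 + 0.0169 + 0.0100 = 0.2846
B_russ = 1 / 0.2846 = 3.5137
Σp_aranᵢ² = 0.43² + 0.13² + 0.02² + 0.02² + 0.30² + 0.10² = 0.1849 + 0.0169 + 0.0004 + 0.0004 + 0.0900 + 0.0100 = 0.3026
B_aran = 1 / 0.3026 = 3.3047
Σp_minuᵢ² = 0.02² + 0.14² + 0.30² + 0.25² + 0.08² + 0.21² = 0.0004 + 0.0196 + 0.0900 + 0.0625 + 0.0064 + 0.0441 = 0.2230
B_minu = 1 / 0.2230 = 4.4843
Highest B → broadest niche (most generalist): Sorex minutus (B = 4.48).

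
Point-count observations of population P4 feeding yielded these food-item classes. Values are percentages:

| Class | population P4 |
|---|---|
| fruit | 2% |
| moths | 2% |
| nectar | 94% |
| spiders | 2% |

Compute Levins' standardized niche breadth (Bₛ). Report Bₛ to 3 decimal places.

0.043

Convert percentages to proportions (divide by 100).
Σpᵢ² = 0.02² + 0.02² + 0.94² + 0.02² = 0.0004 + 0.0004 + 0.8836 + 0.0004 = 0.8848
B = 1 / 0.8848 = 1.13020
Bₛ = (B − 1)/(n − 1) = (1.13020 − 1)/(4 − 1) = 0.13020/3 = 0.04340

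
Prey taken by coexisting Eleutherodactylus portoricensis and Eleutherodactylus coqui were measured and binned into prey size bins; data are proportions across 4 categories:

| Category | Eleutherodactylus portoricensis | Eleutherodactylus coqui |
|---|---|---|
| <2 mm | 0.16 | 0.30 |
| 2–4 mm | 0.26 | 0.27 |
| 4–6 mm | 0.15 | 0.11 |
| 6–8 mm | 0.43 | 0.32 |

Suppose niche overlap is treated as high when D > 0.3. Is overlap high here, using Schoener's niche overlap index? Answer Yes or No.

Yes

Σ|p₁ᵢ − p₂ᵢ| = 0.14 + 0.01 + 0.04 + 0.11 = 0.30
D = 1 − ½ × 0.30 = 1 − 0.150 = 0.8500
D = 0.8500 > 0.3 → Yes.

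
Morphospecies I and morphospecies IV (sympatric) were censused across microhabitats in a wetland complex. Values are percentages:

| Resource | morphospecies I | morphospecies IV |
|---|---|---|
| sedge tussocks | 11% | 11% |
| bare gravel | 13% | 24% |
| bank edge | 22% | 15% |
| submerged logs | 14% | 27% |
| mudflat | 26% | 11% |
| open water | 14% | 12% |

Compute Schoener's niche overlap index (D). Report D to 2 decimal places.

0.76

Convert percentages to proportions (divide by 100).
Σ|p₁ᵢ − p₂ᵢ| = 0.00 + 0.11 + 0.07 + 0.13 + 0.15 + 0.02 = 0.48
D = 1 − ½ × 0.48 = 1 − 0.240 = 0.7600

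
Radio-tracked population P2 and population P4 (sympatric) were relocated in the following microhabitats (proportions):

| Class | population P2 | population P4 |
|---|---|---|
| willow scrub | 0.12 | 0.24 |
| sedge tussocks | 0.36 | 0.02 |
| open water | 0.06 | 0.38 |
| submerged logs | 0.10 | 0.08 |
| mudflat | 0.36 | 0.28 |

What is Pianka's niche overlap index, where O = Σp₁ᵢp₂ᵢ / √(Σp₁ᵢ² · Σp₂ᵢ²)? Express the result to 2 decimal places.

0.58

Σ p₁ᵢp₂ᵢ = 0.0288 + 0.0072 + 0.0228 + 0.0080 + 0.1008 = 0.1676
Σp_1ᵢ² = 0.12² + 0.36² + 0.06² + 0.10² + 0.36² = 0.0144 + 0.1296 + 0.0036 + 0.0100 + 0.1296 = 0.2872
Σp_2ᵢ² = 0.24² + 0.02² + 0.38² + 0.08² + 0.28² = 0.0576 + 0.0004 + 0.1444 + 0.0064 + 0.0784 = 0.2872
O = 0.1676 / √(0.2872 × 0.2872) = 0.1676 / 0.28720 = 0.5836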